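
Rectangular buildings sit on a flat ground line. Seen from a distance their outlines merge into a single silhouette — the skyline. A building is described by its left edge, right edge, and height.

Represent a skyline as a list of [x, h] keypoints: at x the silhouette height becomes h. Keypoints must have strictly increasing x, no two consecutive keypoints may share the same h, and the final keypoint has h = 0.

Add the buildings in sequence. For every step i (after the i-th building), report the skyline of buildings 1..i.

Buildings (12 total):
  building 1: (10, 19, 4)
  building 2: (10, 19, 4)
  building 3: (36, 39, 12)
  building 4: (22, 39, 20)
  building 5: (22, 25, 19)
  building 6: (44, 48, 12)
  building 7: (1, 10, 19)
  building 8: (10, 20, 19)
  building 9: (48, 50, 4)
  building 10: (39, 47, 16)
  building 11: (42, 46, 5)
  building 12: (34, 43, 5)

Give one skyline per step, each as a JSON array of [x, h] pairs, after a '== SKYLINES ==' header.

== SKYLINES ==
[[10,4],[19,0]]
[[10,4],[19,0]]
[[10,4],[19,0],[36,12],[39,0]]
[[10,4],[19,0],[22,20],[39,0]]
[[10,4],[19,0],[22,20],[39,0]]
[[10,4],[19,0],[22,20],[39,0],[44,12],[48,0]]
[[1,19],[10,4],[19,0],[22,20],[39,0],[44,12],[48,0]]
[[1,19],[20,0],[22,20],[39,0],[44,12],[48,0]]
[[1,19],[20,0],[22,20],[39,0],[44,12],[48,4],[50,0]]
[[1,19],[20,0],[22,20],[39,16],[47,12],[48,4],[50,0]]
[[1,19],[20,0],[22,20],[39,16],[47,12],[48,4],[50,0]]
[[1,19],[20,0],[22,20],[39,16],[47,12],[48,4],[50,0]]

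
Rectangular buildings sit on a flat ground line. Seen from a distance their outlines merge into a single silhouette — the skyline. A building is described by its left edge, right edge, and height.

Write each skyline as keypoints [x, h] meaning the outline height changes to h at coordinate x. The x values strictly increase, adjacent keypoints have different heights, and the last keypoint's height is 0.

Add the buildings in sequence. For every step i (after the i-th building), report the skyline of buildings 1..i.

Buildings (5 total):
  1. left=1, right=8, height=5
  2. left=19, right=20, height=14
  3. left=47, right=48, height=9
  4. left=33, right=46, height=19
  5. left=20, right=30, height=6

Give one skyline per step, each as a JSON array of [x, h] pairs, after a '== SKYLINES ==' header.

== SKYLINES ==
[[1,5],[8,0]]
[[1,5],[8,0],[19,14],[20,0]]
[[1,5],[8,0],[19,14],[20,0],[47,9],[48,0]]
[[1,5],[8,0],[19,14],[20,0],[33,19],[46,0],[47,9],[48,0]]
[[1,5],[8,0],[19,14],[20,6],[30,0],[33,19],[46,0],[47,9],[48,0]]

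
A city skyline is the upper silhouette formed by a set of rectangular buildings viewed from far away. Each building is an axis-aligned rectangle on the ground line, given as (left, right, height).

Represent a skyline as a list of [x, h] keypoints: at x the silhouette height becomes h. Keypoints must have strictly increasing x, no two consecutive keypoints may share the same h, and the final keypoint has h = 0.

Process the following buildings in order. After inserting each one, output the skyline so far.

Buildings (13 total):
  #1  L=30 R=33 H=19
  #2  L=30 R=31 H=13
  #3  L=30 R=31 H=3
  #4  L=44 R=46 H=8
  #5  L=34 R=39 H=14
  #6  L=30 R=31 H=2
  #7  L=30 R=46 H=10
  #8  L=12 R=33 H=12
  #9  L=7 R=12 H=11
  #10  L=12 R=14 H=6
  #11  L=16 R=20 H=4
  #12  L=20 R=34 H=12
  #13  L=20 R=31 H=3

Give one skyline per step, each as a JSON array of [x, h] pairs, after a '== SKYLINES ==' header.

== SKYLINES ==
[[30,19],[33,0]]
[[30,19],[33,0]]
[[30,19],[33,0]]
[[30,19],[33,0],[44,8],[46,0]]
[[30,19],[33,0],[34,14],[39,0],[44,8],[46,0]]
[[30,19],[33,0],[34,14],[39,0],[44,8],[46,0]]
[[30,19],[33,10],[34,14],[39,10],[46,0]]
[[12,12],[30,19],[33,10],[34,14],[39,10],[46,0]]
[[7,11],[12,12],[30,19],[33,10],[34,14],[39,10],[46,0]]
[[7,11],[12,12],[30,19],[33,10],[34,14],[39,10],[46,0]]
[[7,11],[12,12],[30,19],[33,10],[34,14],[39,10],[46,0]]
[[7,11],[12,12],[30,19],[33,12],[34,14],[39,10],[46,0]]
[[7,11],[12,12],[30,19],[33,12],[34,14],[39,10],[46,0]]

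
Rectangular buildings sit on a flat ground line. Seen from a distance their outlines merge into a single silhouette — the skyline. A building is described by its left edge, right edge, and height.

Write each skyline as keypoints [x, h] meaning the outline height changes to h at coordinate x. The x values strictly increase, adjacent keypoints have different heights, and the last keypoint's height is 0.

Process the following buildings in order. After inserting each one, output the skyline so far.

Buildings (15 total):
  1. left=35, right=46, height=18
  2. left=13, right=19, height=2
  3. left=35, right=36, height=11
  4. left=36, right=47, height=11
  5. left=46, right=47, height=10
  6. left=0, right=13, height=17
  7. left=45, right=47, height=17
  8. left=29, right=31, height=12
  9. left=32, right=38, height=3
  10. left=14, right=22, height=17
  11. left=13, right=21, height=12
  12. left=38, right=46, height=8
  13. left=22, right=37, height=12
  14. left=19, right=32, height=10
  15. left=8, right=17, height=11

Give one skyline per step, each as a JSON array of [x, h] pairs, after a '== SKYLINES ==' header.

== SKYLINES ==
[[35,18],[46,0]]
[[13,2],[19,0],[35,18],[46,0]]
[[13,2],[19,0],[35,18],[46,0]]
[[13,2],[19,0],[35,18],[46,11],[47,0]]
[[13,2],[19,0],[35,18],[46,11],[47,0]]
[[0,17],[13,2],[19,0],[35,18],[46,11],[47,0]]
[[0,17],[13,2],[19,0],[35,18],[46,17],[47,0]]
[[0,17],[13,2],[19,0],[29,12],[31,0],[35,18],[46,17],[47,0]]
[[0,17],[13,2],[19,0],[29,12],[31,0],[32,3],[35,18],[46,17],[47,0]]
[[0,17],[13,2],[14,17],[22,0],[29,12],[31,0],[32,3],[35,18],[46,17],[47,0]]
[[0,17],[13,12],[14,17],[22,0],[29,12],[31,0],[32,3],[35,18],[46,17],[47,0]]
[[0,17],[13,12],[14,17],[22,0],[29,12],[31,0],[32,3],[35,18],[46,17],[47,0]]
[[0,17],[13,12],[14,17],[22,12],[35,18],[46,17],[47,0]]
[[0,17],[13,12],[14,17],[22,12],[35,18],[46,17],[47,0]]
[[0,17],[13,12],[14,17],[22,12],[35,18],[46,17],[47,0]]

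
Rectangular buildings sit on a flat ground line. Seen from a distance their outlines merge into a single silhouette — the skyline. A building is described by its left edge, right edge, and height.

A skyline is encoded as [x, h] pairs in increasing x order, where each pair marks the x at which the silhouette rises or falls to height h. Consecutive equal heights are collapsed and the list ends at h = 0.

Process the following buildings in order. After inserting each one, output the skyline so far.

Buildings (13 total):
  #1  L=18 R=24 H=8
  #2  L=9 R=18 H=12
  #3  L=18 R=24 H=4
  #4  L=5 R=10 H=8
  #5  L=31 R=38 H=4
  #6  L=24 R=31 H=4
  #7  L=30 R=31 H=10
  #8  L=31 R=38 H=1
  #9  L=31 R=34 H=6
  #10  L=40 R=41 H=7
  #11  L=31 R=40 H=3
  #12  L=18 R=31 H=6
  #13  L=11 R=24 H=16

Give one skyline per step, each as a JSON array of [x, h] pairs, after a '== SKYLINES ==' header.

== SKYLINES ==
[[18,8],[24,0]]
[[9,12],[18,8],[24,0]]
[[9,12],[18,8],[24,0]]
[[5,8],[9,12],[18,8],[24,0]]
[[5,8],[9,12],[18,8],[24,0],[31,4],[38,0]]
[[5,8],[9,12],[18,8],[24,4],[38,0]]
[[5,8],[9,12],[18,8],[24,4],[30,10],[31,4],[38,0]]
[[5,8],[9,12],[18,8],[24,4],[30,10],[31,4],[38,0]]
[[5,8],[9,12],[18,8],[24,4],[30,10],[31,6],[34,4],[38,0]]
[[5,8],[9,12],[18,8],[24,4],[30,10],[31,6],[34,4],[38,0],[40,7],[41,0]]
[[5,8],[9,12],[18,8],[24,4],[30,10],[31,6],[34,4],[38,3],[40,7],[41,0]]
[[5,8],[9,12],[18,8],[24,6],[30,10],[31,6],[34,4],[38,3],[40,7],[41,0]]
[[5,8],[9,12],[11,16],[24,6],[30,10],[31,6],[34,4],[38,3],[40,7],[41,0]]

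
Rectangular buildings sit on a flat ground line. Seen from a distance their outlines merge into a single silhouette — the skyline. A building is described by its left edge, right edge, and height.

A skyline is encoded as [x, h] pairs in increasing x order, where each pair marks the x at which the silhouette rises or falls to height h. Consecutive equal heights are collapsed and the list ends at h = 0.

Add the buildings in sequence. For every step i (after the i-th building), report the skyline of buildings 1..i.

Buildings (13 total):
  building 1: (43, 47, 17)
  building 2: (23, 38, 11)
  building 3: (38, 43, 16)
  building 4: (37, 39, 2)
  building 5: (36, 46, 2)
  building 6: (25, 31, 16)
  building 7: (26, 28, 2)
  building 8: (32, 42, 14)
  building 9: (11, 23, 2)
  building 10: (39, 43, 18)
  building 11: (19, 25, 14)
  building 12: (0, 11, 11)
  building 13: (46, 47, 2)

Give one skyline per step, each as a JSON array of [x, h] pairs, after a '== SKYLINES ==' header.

== SKYLINES ==
[[43,17],[47,0]]
[[23,11],[38,0],[43,17],[47,0]]
[[23,11],[38,16],[43,17],[47,0]]
[[23,11],[38,16],[43,17],[47,0]]
[[23,11],[38,16],[43,17],[47,0]]
[[23,11],[25,16],[31,11],[38,16],[43,17],[47,0]]
[[23,11],[25,16],[31,11],[38,16],[43,17],[47,0]]
[[23,11],[25,16],[31,11],[32,14],[38,16],[43,17],[47,0]]
[[11,2],[23,11],[25,16],[31,11],[32,14],[38,16],[43,17],[47,0]]
[[11,2],[23,11],[25,16],[31,11],[32,14],[38,16],[39,18],[43,17],[47,0]]
[[11,2],[19,14],[25,16],[31,11],[32,14],[38,16],[39,18],[43,17],[47,0]]
[[0,11],[11,2],[19,14],[25,16],[31,11],[32,14],[38,16],[39,18],[43,17],[47,0]]
[[0,11],[11,2],[19,14],[25,16],[31,11],[32,14],[38,16],[39,18],[43,17],[47,0]]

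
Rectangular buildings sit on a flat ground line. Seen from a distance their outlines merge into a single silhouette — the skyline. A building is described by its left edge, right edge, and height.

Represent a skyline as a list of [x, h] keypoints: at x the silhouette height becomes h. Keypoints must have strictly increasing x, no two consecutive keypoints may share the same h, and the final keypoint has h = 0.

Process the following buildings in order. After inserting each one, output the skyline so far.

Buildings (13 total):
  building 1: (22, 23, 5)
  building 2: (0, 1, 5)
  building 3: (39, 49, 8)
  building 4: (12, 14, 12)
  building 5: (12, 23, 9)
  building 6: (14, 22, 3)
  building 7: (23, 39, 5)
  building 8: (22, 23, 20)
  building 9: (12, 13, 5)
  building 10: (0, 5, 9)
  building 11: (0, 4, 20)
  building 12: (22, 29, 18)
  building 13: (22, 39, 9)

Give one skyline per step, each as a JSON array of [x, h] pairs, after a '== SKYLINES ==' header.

== SKYLINES ==
[[22,5],[23,0]]
[[0,5],[1,0],[22,5],[23,0]]
[[0,5],[1,0],[22,5],[23,0],[39,8],[49,0]]
[[0,5],[1,0],[12,12],[14,0],[22,5],[23,0],[39,8],[49,0]]
[[0,5],[1,0],[12,12],[14,9],[23,0],[39,8],[49,0]]
[[0,5],[1,0],[12,12],[14,9],[23,0],[39,8],[49,0]]
[[0,5],[1,0],[12,12],[14,9],[23,5],[39,8],[49,0]]
[[0,5],[1,0],[12,12],[14,9],[22,20],[23,5],[39,8],[49,0]]
[[0,5],[1,0],[12,12],[14,9],[22,20],[23,5],[39,8],[49,0]]
[[0,9],[5,0],[12,12],[14,9],[22,20],[23,5],[39,8],[49,0]]
[[0,20],[4,9],[5,0],[12,12],[14,9],[22,20],[23,5],[39,8],[49,0]]
[[0,20],[4,9],[5,0],[12,12],[14,9],[22,20],[23,18],[29,5],[39,8],[49,0]]
[[0,20],[4,9],[5,0],[12,12],[14,9],[22,20],[23,18],[29,9],[39,8],[49,0]]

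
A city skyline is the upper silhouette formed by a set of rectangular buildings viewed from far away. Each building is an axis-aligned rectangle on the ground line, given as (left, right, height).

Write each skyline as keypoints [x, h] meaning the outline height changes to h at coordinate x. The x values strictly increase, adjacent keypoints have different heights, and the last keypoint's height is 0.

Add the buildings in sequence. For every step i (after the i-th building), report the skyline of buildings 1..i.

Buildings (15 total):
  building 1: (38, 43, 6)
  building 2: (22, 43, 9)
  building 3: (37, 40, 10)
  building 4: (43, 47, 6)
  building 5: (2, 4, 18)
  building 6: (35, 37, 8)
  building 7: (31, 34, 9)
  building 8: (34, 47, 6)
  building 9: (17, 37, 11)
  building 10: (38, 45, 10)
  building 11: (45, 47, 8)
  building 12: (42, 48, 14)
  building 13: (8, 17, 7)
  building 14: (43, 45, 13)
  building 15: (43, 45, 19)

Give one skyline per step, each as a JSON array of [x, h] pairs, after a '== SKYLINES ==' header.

== SKYLINES ==
[[38,6],[43,0]]
[[22,9],[43,0]]
[[22,9],[37,10],[40,9],[43,0]]
[[22,9],[37,10],[40,9],[43,6],[47,0]]
[[2,18],[4,0],[22,9],[37,10],[40,9],[43,6],[47,0]]
[[2,18],[4,0],[22,9],[37,10],[40,9],[43,6],[47,0]]
[[2,18],[4,0],[22,9],[37,10],[40,9],[43,6],[47,0]]
[[2,18],[4,0],[22,9],[37,10],[40,9],[43,6],[47,0]]
[[2,18],[4,0],[17,11],[37,10],[40,9],[43,6],[47,0]]
[[2,18],[4,0],[17,11],[37,10],[45,6],[47,0]]
[[2,18],[4,0],[17,11],[37,10],[45,8],[47,0]]
[[2,18],[4,0],[17,11],[37,10],[42,14],[48,0]]
[[2,18],[4,0],[8,7],[17,11],[37,10],[42,14],[48,0]]
[[2,18],[4,0],[8,7],[17,11],[37,10],[42,14],[48,0]]
[[2,18],[4,0],[8,7],[17,11],[37,10],[42,14],[43,19],[45,14],[48,0]]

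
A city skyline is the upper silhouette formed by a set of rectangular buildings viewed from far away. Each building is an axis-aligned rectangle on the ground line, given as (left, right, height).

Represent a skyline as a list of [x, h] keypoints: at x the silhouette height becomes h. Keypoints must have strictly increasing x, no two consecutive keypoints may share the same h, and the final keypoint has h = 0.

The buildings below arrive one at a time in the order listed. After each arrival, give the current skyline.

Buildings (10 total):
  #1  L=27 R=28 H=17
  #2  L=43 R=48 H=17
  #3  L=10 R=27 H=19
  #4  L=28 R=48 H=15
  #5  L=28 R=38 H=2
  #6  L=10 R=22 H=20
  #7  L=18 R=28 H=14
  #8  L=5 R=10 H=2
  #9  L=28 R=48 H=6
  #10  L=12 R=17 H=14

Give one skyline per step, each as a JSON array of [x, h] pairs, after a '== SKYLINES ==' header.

== SKYLINES ==
[[27,17],[28,0]]
[[27,17],[28,0],[43,17],[48,0]]
[[10,19],[27,17],[28,0],[43,17],[48,0]]
[[10,19],[27,17],[28,15],[43,17],[48,0]]
[[10,19],[27,17],[28,15],[43,17],[48,0]]
[[10,20],[22,19],[27,17],[28,15],[43,17],[48,0]]
[[10,20],[22,19],[27,17],[28,15],[43,17],[48,0]]
[[5,2],[10,20],[22,19],[27,17],[28,15],[43,17],[48,0]]
[[5,2],[10,20],[22,19],[27,17],[28,15],[43,17],[48,0]]
[[5,2],[10,20],[22,19],[27,17],[28,15],[43,17],[48,0]]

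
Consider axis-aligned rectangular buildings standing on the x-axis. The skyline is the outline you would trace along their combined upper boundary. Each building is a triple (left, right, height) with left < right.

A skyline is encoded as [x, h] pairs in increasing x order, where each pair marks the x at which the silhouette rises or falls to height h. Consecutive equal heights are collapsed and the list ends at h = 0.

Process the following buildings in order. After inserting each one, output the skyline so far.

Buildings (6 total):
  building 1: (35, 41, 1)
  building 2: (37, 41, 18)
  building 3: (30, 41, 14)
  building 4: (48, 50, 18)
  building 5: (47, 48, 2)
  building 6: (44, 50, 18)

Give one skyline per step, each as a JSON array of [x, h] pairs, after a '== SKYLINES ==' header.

== SKYLINES ==
[[35,1],[41,0]]
[[35,1],[37,18],[41,0]]
[[30,14],[37,18],[41,0]]
[[30,14],[37,18],[41,0],[48,18],[50,0]]
[[30,14],[37,18],[41,0],[47,2],[48,18],[50,0]]
[[30,14],[37,18],[41,0],[44,18],[50,0]]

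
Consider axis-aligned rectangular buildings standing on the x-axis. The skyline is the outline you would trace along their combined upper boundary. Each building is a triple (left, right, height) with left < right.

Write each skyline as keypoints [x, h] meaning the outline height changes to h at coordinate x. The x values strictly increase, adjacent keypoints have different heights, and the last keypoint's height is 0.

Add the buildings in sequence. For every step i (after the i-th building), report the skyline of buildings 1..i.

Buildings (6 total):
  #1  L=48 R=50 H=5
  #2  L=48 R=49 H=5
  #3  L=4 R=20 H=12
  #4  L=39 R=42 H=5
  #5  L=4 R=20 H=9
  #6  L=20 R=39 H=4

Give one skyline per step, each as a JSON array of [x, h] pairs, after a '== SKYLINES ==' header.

== SKYLINES ==
[[48,5],[50,0]]
[[48,5],[50,0]]
[[4,12],[20,0],[48,5],[50,0]]
[[4,12],[20,0],[39,5],[42,0],[48,5],[50,0]]
[[4,12],[20,0],[39,5],[42,0],[48,5],[50,0]]
[[4,12],[20,4],[39,5],[42,0],[48,5],[50,0]]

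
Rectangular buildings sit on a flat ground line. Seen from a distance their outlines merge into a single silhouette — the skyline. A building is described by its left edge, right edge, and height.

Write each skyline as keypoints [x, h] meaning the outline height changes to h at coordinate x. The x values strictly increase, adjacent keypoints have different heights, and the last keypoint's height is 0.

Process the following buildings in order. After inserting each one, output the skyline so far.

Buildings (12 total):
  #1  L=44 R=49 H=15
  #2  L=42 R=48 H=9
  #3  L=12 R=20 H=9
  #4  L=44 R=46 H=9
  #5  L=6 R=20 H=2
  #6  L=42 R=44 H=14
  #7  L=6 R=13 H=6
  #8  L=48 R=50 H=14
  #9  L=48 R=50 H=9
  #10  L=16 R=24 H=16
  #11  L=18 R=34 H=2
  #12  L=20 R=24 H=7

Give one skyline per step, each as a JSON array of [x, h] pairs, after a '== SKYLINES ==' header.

== SKYLINES ==
[[44,15],[49,0]]
[[42,9],[44,15],[49,0]]
[[12,9],[20,0],[42,9],[44,15],[49,0]]
[[12,9],[20,0],[42,9],[44,15],[49,0]]
[[6,2],[12,9],[20,0],[42,9],[44,15],[49,0]]
[[6,2],[12,9],[20,0],[42,14],[44,15],[49,0]]
[[6,6],[12,9],[20,0],[42,14],[44,15],[49,0]]
[[6,6],[12,9],[20,0],[42,14],[44,15],[49,14],[50,0]]
[[6,6],[12,9],[20,0],[42,14],[44,15],[49,14],[50,0]]
[[6,6],[12,9],[16,16],[24,0],[42,14],[44,15],[49,14],[50,0]]
[[6,6],[12,9],[16,16],[24,2],[34,0],[42,14],[44,15],[49,14],[50,0]]
[[6,6],[12,9],[16,16],[24,2],[34,0],[42,14],[44,15],[49,14],[50,0]]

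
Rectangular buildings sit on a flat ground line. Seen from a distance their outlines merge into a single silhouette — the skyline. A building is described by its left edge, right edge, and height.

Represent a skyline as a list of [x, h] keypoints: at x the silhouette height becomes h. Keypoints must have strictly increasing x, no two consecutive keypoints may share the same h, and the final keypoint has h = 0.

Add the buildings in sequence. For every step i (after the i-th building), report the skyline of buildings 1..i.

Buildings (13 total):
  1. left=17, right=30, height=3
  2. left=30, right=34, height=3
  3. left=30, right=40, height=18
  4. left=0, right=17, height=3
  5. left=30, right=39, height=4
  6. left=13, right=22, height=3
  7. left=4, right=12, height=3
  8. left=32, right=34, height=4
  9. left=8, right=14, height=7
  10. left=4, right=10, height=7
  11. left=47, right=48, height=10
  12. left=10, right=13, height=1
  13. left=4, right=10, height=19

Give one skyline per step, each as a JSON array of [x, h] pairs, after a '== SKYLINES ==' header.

== SKYLINES ==
[[17,3],[30,0]]
[[17,3],[34,0]]
[[17,3],[30,18],[40,0]]
[[0,3],[30,18],[40,0]]
[[0,3],[30,18],[40,0]]
[[0,3],[30,18],[40,0]]
[[0,3],[30,18],[40,0]]
[[0,3],[30,18],[40,0]]
[[0,3],[8,7],[14,3],[30,18],[40,0]]
[[0,3],[4,7],[14,3],[30,18],[40,0]]
[[0,3],[4,7],[14,3],[30,18],[40,0],[47,10],[48,0]]
[[0,3],[4,7],[14,3],[30,18],[40,0],[47,10],[48,0]]
[[0,3],[4,19],[10,7],[14,3],[30,18],[40,0],[47,10],[48,0]]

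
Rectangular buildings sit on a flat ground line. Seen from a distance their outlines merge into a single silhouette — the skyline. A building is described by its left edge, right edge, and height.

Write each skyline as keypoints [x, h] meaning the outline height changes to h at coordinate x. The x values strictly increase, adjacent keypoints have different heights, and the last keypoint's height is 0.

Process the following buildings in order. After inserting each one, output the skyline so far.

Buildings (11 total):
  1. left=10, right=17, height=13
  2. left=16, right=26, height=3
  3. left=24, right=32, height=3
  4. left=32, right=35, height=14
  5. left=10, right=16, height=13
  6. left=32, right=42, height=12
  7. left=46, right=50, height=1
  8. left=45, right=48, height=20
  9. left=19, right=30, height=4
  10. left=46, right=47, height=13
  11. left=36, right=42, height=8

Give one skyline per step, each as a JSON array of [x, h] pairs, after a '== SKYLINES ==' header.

== SKYLINES ==
[[10,13],[17,0]]
[[10,13],[17,3],[26,0]]
[[10,13],[17,3],[32,0]]
[[10,13],[17,3],[32,14],[35,0]]
[[10,13],[17,3],[32,14],[35,0]]
[[10,13],[17,3],[32,14],[35,12],[42,0]]
[[10,13],[17,3],[32,14],[35,12],[42,0],[46,1],[50,0]]
[[10,13],[17,3],[32,14],[35,12],[42,0],[45,20],[48,1],[50,0]]
[[10,13],[17,3],[19,4],[30,3],[32,14],[35,12],[42,0],[45,20],[48,1],[50,0]]
[[10,13],[17,3],[19,4],[30,3],[32,14],[35,12],[42,0],[45,20],[48,1],[50,0]]
[[10,13],[17,3],[19,4],[30,3],[32,14],[35,12],[42,0],[45,20],[48,1],[50,0]]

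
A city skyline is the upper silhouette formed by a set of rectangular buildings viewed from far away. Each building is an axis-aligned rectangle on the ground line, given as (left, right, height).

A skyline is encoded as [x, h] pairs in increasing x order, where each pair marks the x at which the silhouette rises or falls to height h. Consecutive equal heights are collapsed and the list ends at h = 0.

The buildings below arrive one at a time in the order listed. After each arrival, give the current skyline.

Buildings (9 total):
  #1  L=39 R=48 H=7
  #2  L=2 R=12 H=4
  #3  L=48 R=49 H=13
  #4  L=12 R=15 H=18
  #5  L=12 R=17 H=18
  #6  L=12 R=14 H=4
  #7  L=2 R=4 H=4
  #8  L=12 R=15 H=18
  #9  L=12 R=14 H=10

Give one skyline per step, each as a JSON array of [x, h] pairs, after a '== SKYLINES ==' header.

== SKYLINES ==
[[39,7],[48,0]]
[[2,4],[12,0],[39,7],[48,0]]
[[2,4],[12,0],[39,7],[48,13],[49,0]]
[[2,4],[12,18],[15,0],[39,7],[48,13],[49,0]]
[[2,4],[12,18],[17,0],[39,7],[48,13],[49,0]]
[[2,4],[12,18],[17,0],[39,7],[48,13],[49,0]]
[[2,4],[12,18],[17,0],[39,7],[48,13],[49,0]]
[[2,4],[12,18],[17,0],[39,7],[48,13],[49,0]]
[[2,4],[12,18],[17,0],[39,7],[48,13],[49,0]]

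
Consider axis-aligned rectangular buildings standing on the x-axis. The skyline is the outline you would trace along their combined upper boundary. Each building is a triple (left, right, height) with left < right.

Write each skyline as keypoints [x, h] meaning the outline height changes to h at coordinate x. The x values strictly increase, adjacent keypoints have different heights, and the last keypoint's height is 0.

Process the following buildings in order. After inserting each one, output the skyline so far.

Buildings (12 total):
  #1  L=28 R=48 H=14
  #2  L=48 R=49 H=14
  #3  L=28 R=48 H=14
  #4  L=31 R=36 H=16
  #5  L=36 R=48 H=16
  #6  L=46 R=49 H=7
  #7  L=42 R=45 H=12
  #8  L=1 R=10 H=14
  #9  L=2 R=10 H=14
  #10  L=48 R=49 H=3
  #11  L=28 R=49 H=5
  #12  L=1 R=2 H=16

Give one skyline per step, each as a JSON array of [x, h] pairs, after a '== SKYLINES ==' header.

== SKYLINES ==
[[28,14],[48,0]]
[[28,14],[49,0]]
[[28,14],[49,0]]
[[28,14],[31,16],[36,14],[49,0]]
[[28,14],[31,16],[48,14],[49,0]]
[[28,14],[31,16],[48,14],[49,0]]
[[28,14],[31,16],[48,14],[49,0]]
[[1,14],[10,0],[28,14],[31,16],[48,14],[49,0]]
[[1,14],[10,0],[28,14],[31,16],[48,14],[49,0]]
[[1,14],[10,0],[28,14],[31,16],[48,14],[49,0]]
[[1,14],[10,0],[28,14],[31,16],[48,14],[49,0]]
[[1,16],[2,14],[10,0],[28,14],[31,16],[48,14],[49,0]]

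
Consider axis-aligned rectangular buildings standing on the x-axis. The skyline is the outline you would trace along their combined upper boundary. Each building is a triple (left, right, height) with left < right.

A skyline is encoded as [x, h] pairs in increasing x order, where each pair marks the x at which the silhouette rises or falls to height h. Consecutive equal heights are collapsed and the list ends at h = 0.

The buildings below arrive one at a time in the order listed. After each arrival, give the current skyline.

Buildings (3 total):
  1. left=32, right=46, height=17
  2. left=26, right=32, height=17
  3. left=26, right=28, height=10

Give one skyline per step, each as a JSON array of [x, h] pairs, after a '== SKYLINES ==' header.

== SKYLINES ==
[[32,17],[46,0]]
[[26,17],[46,0]]
[[26,17],[46,0]]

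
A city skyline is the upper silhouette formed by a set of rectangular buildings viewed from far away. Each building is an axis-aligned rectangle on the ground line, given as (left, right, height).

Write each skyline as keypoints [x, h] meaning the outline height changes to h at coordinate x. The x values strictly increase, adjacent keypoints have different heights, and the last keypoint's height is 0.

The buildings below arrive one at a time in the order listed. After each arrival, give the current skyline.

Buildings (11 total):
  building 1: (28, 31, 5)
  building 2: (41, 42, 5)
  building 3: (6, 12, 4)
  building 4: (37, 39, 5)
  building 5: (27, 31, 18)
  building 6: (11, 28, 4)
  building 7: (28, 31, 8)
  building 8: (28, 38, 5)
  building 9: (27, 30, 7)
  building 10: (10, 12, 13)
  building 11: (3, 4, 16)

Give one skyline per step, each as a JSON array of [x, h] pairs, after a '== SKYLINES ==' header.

== SKYLINES ==
[[28,5],[31,0]]
[[28,5],[31,0],[41,5],[42,0]]
[[6,4],[12,0],[28,5],[31,0],[41,5],[42,0]]
[[6,4],[12,0],[28,5],[31,0],[37,5],[39,0],[41,5],[42,0]]
[[6,4],[12,0],[27,18],[31,0],[37,5],[39,0],[41,5],[42,0]]
[[6,4],[27,18],[31,0],[37,5],[39,0],[41,5],[42,0]]
[[6,4],[27,18],[31,0],[37,5],[39,0],[41,5],[42,0]]
[[6,4],[27,18],[31,5],[39,0],[41,5],[42,0]]
[[6,4],[27,18],[31,5],[39,0],[41,5],[42,0]]
[[6,4],[10,13],[12,4],[27,18],[31,5],[39,0],[41,5],[42,0]]
[[3,16],[4,0],[6,4],[10,13],[12,4],[27,18],[31,5],[39,0],[41,5],[42,0]]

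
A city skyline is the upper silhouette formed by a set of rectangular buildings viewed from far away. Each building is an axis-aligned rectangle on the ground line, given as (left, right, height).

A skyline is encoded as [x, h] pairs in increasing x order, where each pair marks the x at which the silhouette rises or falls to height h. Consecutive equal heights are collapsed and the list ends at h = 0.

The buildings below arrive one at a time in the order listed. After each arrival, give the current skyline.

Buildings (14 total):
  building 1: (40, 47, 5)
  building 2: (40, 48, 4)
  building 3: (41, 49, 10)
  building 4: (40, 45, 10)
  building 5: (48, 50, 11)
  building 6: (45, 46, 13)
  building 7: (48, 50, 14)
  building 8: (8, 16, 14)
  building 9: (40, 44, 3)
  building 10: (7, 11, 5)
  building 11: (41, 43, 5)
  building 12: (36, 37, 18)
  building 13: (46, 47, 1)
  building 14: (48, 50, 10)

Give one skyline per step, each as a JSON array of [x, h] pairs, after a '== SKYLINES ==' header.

== SKYLINES ==
[[40,5],[47,0]]
[[40,5],[47,4],[48,0]]
[[40,5],[41,10],[49,0]]
[[40,10],[49,0]]
[[40,10],[48,11],[50,0]]
[[40,10],[45,13],[46,10],[48,11],[50,0]]
[[40,10],[45,13],[46,10],[48,14],[50,0]]
[[8,14],[16,0],[40,10],[45,13],[46,10],[48,14],[50,0]]
[[8,14],[16,0],[40,10],[45,13],[46,10],[48,14],[50,0]]
[[7,5],[8,14],[16,0],[40,10],[45,13],[46,10],[48,14],[50,0]]
[[7,5],[8,14],[16,0],[40,10],[45,13],[46,10],[48,14],[50,0]]
[[7,5],[8,14],[16,0],[36,18],[37,0],[40,10],[45,13],[46,10],[48,14],[50,0]]
[[7,5],[8,14],[16,0],[36,18],[37,0],[40,10],[45,13],[46,10],[48,14],[50,0]]
[[7,5],[8,14],[16,0],[36,18],[37,0],[40,10],[45,13],[46,10],[48,14],[50,0]]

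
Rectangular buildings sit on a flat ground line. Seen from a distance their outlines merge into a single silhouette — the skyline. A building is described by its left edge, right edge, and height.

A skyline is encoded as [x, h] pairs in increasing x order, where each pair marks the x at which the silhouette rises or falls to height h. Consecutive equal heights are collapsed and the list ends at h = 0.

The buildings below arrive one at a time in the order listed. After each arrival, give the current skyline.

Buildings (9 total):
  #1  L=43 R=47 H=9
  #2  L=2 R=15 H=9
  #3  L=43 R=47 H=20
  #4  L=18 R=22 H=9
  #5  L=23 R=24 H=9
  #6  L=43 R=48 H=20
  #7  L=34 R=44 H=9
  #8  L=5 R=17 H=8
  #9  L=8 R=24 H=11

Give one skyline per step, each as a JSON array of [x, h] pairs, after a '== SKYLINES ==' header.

== SKYLINES ==
[[43,9],[47,0]]
[[2,9],[15,0],[43,9],[47,0]]
[[2,9],[15,0],[43,20],[47,0]]
[[2,9],[15,0],[18,9],[22,0],[43,20],[47,0]]
[[2,9],[15,0],[18,9],[22,0],[23,9],[24,0],[43,20],[47,0]]
[[2,9],[15,0],[18,9],[22,0],[23,9],[24,0],[43,20],[48,0]]
[[2,9],[15,0],[18,9],[22,0],[23,9],[24,0],[34,9],[43,20],[48,0]]
[[2,9],[15,8],[17,0],[18,9],[22,0],[23,9],[24,0],[34,9],[43,20],[48,0]]
[[2,9],[8,11],[24,0],[34,9],[43,20],[48,0]]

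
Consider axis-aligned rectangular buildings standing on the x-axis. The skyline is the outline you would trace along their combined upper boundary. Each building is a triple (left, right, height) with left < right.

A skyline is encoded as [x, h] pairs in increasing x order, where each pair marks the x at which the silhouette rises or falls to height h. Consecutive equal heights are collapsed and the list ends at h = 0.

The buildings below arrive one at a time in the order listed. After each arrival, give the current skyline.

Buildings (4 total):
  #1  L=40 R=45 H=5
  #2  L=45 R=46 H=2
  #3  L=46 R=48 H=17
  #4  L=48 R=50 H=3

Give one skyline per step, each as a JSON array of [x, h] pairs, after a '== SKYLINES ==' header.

== SKYLINES ==
[[40,5],[45,0]]
[[40,5],[45,2],[46,0]]
[[40,5],[45,2],[46,17],[48,0]]
[[40,5],[45,2],[46,17],[48,3],[50,0]]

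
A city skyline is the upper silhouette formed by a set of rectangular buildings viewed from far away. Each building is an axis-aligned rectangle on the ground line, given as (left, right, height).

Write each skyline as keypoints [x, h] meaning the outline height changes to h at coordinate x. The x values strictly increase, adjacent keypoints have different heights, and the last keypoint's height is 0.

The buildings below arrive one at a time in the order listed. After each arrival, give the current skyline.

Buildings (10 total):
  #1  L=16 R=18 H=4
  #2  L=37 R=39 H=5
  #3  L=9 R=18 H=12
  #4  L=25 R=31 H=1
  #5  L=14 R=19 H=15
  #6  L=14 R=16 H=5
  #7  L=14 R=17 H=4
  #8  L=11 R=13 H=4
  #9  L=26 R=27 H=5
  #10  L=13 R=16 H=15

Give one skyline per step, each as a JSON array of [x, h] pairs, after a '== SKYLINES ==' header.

== SKYLINES ==
[[16,4],[18,0]]
[[16,4],[18,0],[37,5],[39,0]]
[[9,12],[18,0],[37,5],[39,0]]
[[9,12],[18,0],[25,1],[31,0],[37,5],[39,0]]
[[9,12],[14,15],[19,0],[25,1],[31,0],[37,5],[39,0]]
[[9,12],[14,15],[19,0],[25,1],[31,0],[37,5],[39,0]]
[[9,12],[14,15],[19,0],[25,1],[31,0],[37,5],[39,0]]
[[9,12],[14,15],[19,0],[25,1],[31,0],[37,5],[39,0]]
[[9,12],[14,15],[19,0],[25,1],[26,5],[27,1],[31,0],[37,5],[39,0]]
[[9,12],[13,15],[19,0],[25,1],[26,5],[27,1],[31,0],[37,5],[39,0]]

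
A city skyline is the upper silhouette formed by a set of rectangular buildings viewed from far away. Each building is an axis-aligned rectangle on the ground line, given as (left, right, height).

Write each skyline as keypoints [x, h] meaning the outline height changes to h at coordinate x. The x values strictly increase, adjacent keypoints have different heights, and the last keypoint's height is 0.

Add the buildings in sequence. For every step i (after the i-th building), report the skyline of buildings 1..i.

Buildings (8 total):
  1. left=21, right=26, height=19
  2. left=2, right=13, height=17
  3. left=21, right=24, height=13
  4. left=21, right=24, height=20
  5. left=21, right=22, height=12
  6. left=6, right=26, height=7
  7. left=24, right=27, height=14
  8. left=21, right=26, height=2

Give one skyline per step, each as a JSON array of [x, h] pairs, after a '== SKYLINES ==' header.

== SKYLINES ==
[[21,19],[26,0]]
[[2,17],[13,0],[21,19],[26,0]]
[[2,17],[13,0],[21,19],[26,0]]
[[2,17],[13,0],[21,20],[24,19],[26,0]]
[[2,17],[13,0],[21,20],[24,19],[26,0]]
[[2,17],[13,7],[21,20],[24,19],[26,0]]
[[2,17],[13,7],[21,20],[24,19],[26,14],[27,0]]
[[2,17],[13,7],[21,20],[24,19],[26,14],[27,0]]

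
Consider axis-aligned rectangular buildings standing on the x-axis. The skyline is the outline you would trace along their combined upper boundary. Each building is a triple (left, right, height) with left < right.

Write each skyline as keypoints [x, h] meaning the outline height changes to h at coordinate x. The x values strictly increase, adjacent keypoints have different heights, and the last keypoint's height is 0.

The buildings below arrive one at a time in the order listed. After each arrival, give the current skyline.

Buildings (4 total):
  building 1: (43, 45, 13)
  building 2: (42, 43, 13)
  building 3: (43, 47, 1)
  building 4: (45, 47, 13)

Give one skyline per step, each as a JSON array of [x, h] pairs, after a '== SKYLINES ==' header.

== SKYLINES ==
[[43,13],[45,0]]
[[42,13],[45,0]]
[[42,13],[45,1],[47,0]]
[[42,13],[47,0]]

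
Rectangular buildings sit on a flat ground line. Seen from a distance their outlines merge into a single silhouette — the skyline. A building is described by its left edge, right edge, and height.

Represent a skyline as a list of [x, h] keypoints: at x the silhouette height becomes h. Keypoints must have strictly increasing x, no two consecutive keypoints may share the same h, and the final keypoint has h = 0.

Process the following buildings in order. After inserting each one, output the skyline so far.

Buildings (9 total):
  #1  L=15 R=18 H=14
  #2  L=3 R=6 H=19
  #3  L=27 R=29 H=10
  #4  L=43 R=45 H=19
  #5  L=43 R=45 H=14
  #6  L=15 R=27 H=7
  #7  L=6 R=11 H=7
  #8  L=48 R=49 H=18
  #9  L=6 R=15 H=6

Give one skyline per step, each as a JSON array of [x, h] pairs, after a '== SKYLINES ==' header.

== SKYLINES ==
[[15,14],[18,0]]
[[3,19],[6,0],[15,14],[18,0]]
[[3,19],[6,0],[15,14],[18,0],[27,10],[29,0]]
[[3,19],[6,0],[15,14],[18,0],[27,10],[29,0],[43,19],[45,0]]
[[3,19],[6,0],[15,14],[18,0],[27,10],[29,0],[43,19],[45,0]]
[[3,19],[6,0],[15,14],[18,7],[27,10],[29,0],[43,19],[45,0]]
[[3,19],[6,7],[11,0],[15,14],[18,7],[27,10],[29,0],[43,19],[45,0]]
[[3,19],[6,7],[11,0],[15,14],[18,7],[27,10],[29,0],[43,19],[45,0],[48,18],[49,0]]
[[3,19],[6,7],[11,6],[15,14],[18,7],[27,10],[29,0],[43,19],[45,0],[48,18],[49,0]]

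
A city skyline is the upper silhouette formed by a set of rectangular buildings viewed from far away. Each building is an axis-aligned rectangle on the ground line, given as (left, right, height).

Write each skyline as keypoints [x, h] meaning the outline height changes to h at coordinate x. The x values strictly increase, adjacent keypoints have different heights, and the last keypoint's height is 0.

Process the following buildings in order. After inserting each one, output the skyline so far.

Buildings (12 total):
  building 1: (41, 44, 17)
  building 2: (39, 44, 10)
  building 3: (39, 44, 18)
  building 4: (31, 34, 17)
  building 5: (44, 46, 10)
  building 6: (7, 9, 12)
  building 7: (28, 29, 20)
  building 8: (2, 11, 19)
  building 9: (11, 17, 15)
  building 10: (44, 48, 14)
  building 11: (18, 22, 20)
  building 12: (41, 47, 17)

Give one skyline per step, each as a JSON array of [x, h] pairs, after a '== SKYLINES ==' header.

== SKYLINES ==
[[41,17],[44,0]]
[[39,10],[41,17],[44,0]]
[[39,18],[44,0]]
[[31,17],[34,0],[39,18],[44,0]]
[[31,17],[34,0],[39,18],[44,10],[46,0]]
[[7,12],[9,0],[31,17],[34,0],[39,18],[44,10],[46,0]]
[[7,12],[9,0],[28,20],[29,0],[31,17],[34,0],[39,18],[44,10],[46,0]]
[[2,19],[11,0],[28,20],[29,0],[31,17],[34,0],[39,18],[44,10],[46,0]]
[[2,19],[11,15],[17,0],[28,20],[29,0],[31,17],[34,0],[39,18],[44,10],[46,0]]
[[2,19],[11,15],[17,0],[28,20],[29,0],[31,17],[34,0],[39,18],[44,14],[48,0]]
[[2,19],[11,15],[17,0],[18,20],[22,0],[28,20],[29,0],[31,17],[34,0],[39,18],[44,14],[48,0]]
[[2,19],[11,15],[17,0],[18,20],[22,0],[28,20],[29,0],[31,17],[34,0],[39,18],[44,17],[47,14],[48,0]]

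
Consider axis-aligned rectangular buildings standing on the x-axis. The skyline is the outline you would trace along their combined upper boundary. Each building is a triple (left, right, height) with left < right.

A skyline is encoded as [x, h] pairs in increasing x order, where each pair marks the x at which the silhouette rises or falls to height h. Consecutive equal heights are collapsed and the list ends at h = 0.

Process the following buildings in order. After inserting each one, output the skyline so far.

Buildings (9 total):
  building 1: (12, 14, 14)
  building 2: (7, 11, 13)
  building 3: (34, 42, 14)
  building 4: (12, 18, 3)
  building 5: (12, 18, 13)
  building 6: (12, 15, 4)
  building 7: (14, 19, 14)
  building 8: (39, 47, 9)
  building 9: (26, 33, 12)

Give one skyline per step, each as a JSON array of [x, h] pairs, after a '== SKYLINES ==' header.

== SKYLINES ==
[[12,14],[14,0]]
[[7,13],[11,0],[12,14],[14,0]]
[[7,13],[11,0],[12,14],[14,0],[34,14],[42,0]]
[[7,13],[11,0],[12,14],[14,3],[18,0],[34,14],[42,0]]
[[7,13],[11,0],[12,14],[14,13],[18,0],[34,14],[42,0]]
[[7,13],[11,0],[12,14],[14,13],[18,0],[34,14],[42,0]]
[[7,13],[11,0],[12,14],[19,0],[34,14],[42,0]]
[[7,13],[11,0],[12,14],[19,0],[34,14],[42,9],[47,0]]
[[7,13],[11,0],[12,14],[19,0],[26,12],[33,0],[34,14],[42,9],[47,0]]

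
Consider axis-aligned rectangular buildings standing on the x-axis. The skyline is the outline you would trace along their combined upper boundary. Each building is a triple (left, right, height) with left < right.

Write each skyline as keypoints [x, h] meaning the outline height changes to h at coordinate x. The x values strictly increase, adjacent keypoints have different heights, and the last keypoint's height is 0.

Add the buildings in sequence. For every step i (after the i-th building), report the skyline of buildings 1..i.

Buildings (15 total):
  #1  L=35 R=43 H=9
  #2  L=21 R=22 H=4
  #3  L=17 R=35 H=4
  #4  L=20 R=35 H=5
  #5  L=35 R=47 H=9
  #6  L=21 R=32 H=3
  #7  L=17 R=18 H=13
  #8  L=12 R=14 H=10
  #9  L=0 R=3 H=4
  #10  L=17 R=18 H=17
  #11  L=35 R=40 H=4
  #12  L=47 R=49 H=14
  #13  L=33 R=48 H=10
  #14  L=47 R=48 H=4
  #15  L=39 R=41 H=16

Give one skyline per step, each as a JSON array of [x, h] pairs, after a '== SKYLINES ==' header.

== SKYLINES ==
[[35,9],[43,0]]
[[21,4],[22,0],[35,9],[43,0]]
[[17,4],[35,9],[43,0]]
[[17,4],[20,5],[35,9],[43,0]]
[[17,4],[20,5],[35,9],[47,0]]
[[17,4],[20,5],[35,9],[47,0]]
[[17,13],[18,4],[20,5],[35,9],[47,0]]
[[12,10],[14,0],[17,13],[18,4],[20,5],[35,9],[47,0]]
[[0,4],[3,0],[12,10],[14,0],[17,13],[18,4],[20,5],[35,9],[47,0]]
[[0,4],[3,0],[12,10],[14,0],[17,17],[18,4],[20,5],[35,9],[47,0]]
[[0,4],[3,0],[12,10],[14,0],[17,17],[18,4],[20,5],[35,9],[47,0]]
[[0,4],[3,0],[12,10],[14,0],[17,17],[18,4],[20,5],[35,9],[47,14],[49,0]]
[[0,4],[3,0],[12,10],[14,0],[17,17],[18,4],[20,5],[33,10],[47,14],[49,0]]
[[0,4],[3,0],[12,10],[14,0],[17,17],[18,4],[20,5],[33,10],[47,14],[49,0]]
[[0,4],[3,0],[12,10],[14,0],[17,17],[18,4],[20,5],[33,10],[39,16],[41,10],[47,14],[49,0]]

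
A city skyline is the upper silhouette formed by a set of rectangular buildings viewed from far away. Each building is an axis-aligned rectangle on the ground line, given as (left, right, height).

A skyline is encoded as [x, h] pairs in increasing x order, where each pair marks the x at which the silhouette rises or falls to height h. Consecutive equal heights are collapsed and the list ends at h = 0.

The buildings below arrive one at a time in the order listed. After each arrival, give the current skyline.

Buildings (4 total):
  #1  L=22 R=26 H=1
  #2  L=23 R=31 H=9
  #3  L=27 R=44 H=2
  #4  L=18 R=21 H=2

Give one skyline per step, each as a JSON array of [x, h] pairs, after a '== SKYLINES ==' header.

== SKYLINES ==
[[22,1],[26,0]]
[[22,1],[23,9],[31,0]]
[[22,1],[23,9],[31,2],[44,0]]
[[18,2],[21,0],[22,1],[23,9],[31,2],[44,0]]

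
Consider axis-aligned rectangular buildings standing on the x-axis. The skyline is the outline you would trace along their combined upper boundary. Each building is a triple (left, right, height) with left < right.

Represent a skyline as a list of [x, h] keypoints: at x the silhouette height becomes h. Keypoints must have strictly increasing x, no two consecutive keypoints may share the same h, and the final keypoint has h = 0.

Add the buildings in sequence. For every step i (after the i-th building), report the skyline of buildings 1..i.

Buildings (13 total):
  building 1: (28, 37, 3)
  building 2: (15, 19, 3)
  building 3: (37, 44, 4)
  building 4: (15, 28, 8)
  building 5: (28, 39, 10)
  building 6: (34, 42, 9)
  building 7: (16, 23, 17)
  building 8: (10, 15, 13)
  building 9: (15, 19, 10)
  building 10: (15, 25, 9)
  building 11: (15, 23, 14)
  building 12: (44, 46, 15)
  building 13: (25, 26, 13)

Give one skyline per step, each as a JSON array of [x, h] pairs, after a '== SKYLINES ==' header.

== SKYLINES ==
[[28,3],[37,0]]
[[15,3],[19,0],[28,3],[37,0]]
[[15,3],[19,0],[28,3],[37,4],[44,0]]
[[15,8],[28,3],[37,4],[44,0]]
[[15,8],[28,10],[39,4],[44,0]]
[[15,8],[28,10],[39,9],[42,4],[44,0]]
[[15,8],[16,17],[23,8],[28,10],[39,9],[42,4],[44,0]]
[[10,13],[15,8],[16,17],[23,8],[28,10],[39,9],[42,4],[44,0]]
[[10,13],[15,10],[16,17],[23,8],[28,10],[39,9],[42,4],[44,0]]
[[10,13],[15,10],[16,17],[23,9],[25,8],[28,10],[39,9],[42,4],[44,0]]
[[10,13],[15,14],[16,17],[23,9],[25,8],[28,10],[39,9],[42,4],[44,0]]
[[10,13],[15,14],[16,17],[23,9],[25,8],[28,10],[39,9],[42,4],[44,15],[46,0]]
[[10,13],[15,14],[16,17],[23,9],[25,13],[26,8],[28,10],[39,9],[42,4],[44,15],[46,0]]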